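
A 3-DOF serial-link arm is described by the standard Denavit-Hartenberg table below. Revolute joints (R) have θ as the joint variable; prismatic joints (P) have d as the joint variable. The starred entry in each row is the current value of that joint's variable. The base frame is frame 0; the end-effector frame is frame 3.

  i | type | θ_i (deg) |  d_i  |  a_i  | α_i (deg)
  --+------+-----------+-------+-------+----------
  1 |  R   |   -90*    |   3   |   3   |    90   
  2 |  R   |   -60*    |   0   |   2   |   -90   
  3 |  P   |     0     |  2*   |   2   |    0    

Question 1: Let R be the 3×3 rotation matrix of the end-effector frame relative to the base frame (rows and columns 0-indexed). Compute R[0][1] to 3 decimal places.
End-effector y-axis (col 1 of R) = (1.0000,0.0000,-0.0000)
R[0][1] = 1.0000

1.000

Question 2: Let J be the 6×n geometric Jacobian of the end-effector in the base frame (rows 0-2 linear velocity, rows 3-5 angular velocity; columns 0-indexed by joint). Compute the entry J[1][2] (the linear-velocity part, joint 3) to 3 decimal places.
prismatic axis z_2 = (0.0000,-0.8660,0.5000)
J_v[:, 2] = z_2; J_ω[:, 2] = (0,0,0)
entry J[1][2] = -0.8660

-0.866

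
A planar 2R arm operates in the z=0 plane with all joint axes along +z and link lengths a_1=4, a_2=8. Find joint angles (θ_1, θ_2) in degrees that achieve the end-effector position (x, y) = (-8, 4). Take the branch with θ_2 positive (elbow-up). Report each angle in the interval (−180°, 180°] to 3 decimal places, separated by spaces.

90.000 90.000

cos θ_2 = (80.0000−4²−8²)/(2·4·8) = 0.0000; θ_2 = 90.0000° (elbow-up)
β = atan2(4.0000,-8.0000) = 153.4349°; ψ = atan2(8.0000,4.0000) = 63.4349°
θ_1 = β − ψ = 90.0000°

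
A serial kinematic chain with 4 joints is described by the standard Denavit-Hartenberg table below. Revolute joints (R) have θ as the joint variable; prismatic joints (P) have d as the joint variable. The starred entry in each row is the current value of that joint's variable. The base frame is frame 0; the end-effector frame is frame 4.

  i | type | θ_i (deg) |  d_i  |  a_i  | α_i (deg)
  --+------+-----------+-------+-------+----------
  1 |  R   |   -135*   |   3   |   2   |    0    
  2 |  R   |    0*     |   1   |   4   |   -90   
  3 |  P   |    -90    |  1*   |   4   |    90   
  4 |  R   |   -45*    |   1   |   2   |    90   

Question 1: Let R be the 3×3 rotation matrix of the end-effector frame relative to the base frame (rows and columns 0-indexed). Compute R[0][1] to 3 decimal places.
End-effector y-axis (col 1 of R) = (0.7071,0.7071,0.0000)
R[0][1] = 0.7071

0.707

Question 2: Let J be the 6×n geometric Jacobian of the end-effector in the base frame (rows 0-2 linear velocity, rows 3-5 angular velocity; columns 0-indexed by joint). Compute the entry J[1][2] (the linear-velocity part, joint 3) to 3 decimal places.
prismatic axis z_2 = (0.7071,-0.7071,0.0000)
J_v[:, 2] = z_2; J_ω[:, 2] = (0,0,0)
entry J[1][2] = -0.7071

-0.707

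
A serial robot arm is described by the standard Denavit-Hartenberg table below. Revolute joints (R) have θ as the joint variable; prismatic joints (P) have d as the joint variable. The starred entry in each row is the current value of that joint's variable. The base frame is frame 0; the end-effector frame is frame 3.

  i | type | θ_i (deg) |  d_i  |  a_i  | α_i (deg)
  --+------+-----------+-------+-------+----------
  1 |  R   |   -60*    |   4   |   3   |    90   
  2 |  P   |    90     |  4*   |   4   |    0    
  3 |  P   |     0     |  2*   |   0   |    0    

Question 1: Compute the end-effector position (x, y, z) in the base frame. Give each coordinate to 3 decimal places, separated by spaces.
-3.696 -5.598 8.000

after link 1: o_1 = (1.5000, -2.5981, 4.0000)
after link 2: o_2 = (-1.9641, -4.5981, 8.0000)
after link 3: o_3 = (-3.6962, -5.5981, 8.0000)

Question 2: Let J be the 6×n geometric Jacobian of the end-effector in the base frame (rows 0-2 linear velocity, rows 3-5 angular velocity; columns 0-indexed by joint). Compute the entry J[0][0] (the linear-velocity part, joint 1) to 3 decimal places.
axis z_0 = ẑ; lever o_n−o_0 = (-3.6962,-5.5981,8.0000)
cross product → J_v[:, 0] = (5.5981,-3.6962,0.0000)
J_ω[:, 0] = z_0
entry J[0][0] = 5.5981

5.598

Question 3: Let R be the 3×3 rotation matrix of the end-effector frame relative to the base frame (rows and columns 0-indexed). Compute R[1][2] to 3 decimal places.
-0.500

End-effector z-axis (col 2 of R) = (-0.8660,-0.5000,0.0000)
R[1][2] = -0.5000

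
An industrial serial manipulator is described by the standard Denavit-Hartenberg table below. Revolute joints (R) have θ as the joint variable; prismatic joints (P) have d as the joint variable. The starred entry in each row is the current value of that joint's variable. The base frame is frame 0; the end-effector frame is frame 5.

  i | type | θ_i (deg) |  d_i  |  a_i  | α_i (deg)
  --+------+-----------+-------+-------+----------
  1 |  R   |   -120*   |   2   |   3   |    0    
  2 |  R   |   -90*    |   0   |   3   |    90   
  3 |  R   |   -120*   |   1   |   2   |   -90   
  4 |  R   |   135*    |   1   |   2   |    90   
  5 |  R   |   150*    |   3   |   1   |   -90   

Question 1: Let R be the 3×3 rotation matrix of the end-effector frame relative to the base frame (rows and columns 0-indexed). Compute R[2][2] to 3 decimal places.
End-effector z-axis (col 2 of R) = (0.9794,-0.1572,0.1268)
R[2][2] = 0.1268

0.127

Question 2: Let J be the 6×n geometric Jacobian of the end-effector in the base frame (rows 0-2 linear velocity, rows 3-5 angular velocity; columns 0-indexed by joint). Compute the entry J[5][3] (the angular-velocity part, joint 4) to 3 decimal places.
axis z_3 = (-0.7500,0.4330,-0.5000); lever o_n−o_3 = (-2.0152,-2.2119,-1.8927)
cross product → J_v[:, 3] = (-1.9255,-0.4119,2.5315)
J_ω[:, 3] = z_3
entry J[5][3] = -0.5000

-0.500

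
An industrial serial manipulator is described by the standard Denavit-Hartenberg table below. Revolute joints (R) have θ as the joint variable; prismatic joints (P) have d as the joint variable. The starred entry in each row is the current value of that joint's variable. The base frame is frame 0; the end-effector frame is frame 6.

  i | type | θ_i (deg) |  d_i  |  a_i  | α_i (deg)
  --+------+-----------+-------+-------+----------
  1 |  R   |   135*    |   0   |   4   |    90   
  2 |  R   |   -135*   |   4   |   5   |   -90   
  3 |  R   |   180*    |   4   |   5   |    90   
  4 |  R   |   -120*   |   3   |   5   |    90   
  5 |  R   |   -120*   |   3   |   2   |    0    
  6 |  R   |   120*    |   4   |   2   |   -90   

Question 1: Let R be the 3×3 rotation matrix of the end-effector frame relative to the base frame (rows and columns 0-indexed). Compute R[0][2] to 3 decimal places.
-0.707

End-effector z-axis (col 2 of R) = (-0.7071,-0.7071,-0.0000)
R[0][2] = -0.7071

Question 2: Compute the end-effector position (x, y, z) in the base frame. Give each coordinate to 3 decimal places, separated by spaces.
2.483 1.381 -8.037

after link 1: o_1 = (-2.8284, 2.8284, 0.0000)
after link 2: o_2 = (2.5000, 3.1569, -3.5355)
after link 3: o_3 = (-2.0000, 7.6569, -2.8284)
after link 4: o_4 = (-0.7063, 2.1205, -1.5343)
after link 5: o_5 = (0.3845, 3.4792, -4.6909)
after link 6: o_6 = (2.4826, 1.3811, -8.0370)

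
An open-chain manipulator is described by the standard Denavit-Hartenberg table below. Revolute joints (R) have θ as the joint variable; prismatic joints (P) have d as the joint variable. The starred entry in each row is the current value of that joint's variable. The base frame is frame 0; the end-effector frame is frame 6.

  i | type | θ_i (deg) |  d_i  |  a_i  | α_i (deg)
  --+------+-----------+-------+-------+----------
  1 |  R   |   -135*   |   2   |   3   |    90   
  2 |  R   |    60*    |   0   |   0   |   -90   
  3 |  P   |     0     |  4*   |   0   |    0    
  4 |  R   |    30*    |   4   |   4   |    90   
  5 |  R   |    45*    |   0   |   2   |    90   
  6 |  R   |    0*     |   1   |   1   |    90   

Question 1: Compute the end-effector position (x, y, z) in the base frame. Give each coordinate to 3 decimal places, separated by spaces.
after link 1: o_1 = (-2.1213, -2.1213, 2.0000)
after link 2: o_2 = (-2.1213, -2.1213, 2.0000)
after link 3: o_3 = (0.3282, 0.3282, 4.0000)
after link 4: o_4 = (2.9671, 0.1387, 9.0000)
after link 5: o_5 = (3.9001, 0.0717, 10.7678)
after link 6: o_6 = (3.9671, -0.8613, 11.8284)

3.967 -0.861 11.828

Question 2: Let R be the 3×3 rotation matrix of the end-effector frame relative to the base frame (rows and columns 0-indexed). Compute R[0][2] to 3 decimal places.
0.789

End-effector z-axis (col 2 of R) = (0.7891,-0.4356,-0.4330)
R[0][2] = 0.7891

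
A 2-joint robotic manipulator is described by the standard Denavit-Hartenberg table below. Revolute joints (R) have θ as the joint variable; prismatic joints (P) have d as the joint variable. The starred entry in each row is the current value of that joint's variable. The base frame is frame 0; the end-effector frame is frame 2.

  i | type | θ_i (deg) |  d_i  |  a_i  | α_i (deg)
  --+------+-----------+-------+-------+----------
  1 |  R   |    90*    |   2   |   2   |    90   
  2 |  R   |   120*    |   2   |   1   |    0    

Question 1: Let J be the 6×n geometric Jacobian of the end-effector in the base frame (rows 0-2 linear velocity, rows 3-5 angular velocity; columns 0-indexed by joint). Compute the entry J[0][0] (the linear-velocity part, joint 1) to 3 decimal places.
-1.500

axis z_0 = ẑ; lever o_n−o_0 = (2.0000,1.5000,2.8660)
cross product → J_v[:, 0] = (-1.5000,2.0000,0.0000)
J_ω[:, 0] = z_0
entry J[0][0] = -1.5000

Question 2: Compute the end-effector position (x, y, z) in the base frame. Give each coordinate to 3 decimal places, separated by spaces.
after link 1: o_1 = (0.0000, 2.0000, 2.0000)
after link 2: o_2 = (2.0000, 1.5000, 2.8660)

2.000 1.500 2.866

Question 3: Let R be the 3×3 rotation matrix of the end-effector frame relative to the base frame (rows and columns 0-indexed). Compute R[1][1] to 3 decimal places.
-0.866

End-effector y-axis (col 1 of R) = (-0.0000,-0.8660,-0.5000)
R[1][1] = -0.8660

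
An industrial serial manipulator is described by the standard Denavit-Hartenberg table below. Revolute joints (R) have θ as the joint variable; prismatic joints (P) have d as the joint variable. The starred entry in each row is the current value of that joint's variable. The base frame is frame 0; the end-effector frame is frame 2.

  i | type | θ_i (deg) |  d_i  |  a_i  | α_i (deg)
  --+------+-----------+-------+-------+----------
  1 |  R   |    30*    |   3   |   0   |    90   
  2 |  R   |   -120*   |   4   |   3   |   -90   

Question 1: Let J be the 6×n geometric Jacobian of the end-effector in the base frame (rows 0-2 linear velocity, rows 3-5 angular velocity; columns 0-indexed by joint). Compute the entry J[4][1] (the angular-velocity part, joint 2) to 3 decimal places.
-0.866

axis z_1 = (0.5000,-0.8660,0.0000); lever o_n−o_1 = (0.7010,-4.2141,-2.5981)
cross product → J_v[:, 1] = (2.2500,1.2990,-1.5000)
J_ω[:, 1] = z_1
entry J[4][1] = -0.8660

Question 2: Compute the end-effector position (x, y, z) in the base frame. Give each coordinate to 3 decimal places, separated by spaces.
after link 1: o_1 = (0.0000, 0.0000, 3.0000)
after link 2: o_2 = (0.7010, -4.2141, 0.4019)

0.701 -4.214 0.402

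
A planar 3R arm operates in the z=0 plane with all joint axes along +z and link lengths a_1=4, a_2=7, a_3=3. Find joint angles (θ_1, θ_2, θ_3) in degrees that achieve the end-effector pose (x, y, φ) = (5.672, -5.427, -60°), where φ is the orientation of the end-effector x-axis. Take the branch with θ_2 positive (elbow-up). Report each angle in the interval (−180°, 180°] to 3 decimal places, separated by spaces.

wrist centre = target − a_3·(cos φ, sin φ) = (4.1720, -2.8289)
cos θ_2 = (25.4084−4²−7²)/(2·4·7) = -0.7070; θ_2 = 134.9908° (elbow-up)
β = atan2(-2.8289,4.1720) = -34.1402°; ψ = atan2(4.9505,-0.9490) = 100.8512°
θ_1 = β − ψ = -134.9913°
θ_3 = φ − θ_1 − θ_2 = -59.9994° (wrapped to (-180°,180°])

-134.991 134.991 -59.999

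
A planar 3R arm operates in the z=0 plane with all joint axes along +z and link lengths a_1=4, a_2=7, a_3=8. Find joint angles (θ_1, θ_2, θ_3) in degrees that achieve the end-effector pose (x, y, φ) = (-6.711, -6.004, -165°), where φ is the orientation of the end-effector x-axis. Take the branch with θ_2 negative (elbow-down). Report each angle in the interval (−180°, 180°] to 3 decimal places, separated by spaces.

wrist centre = target − a_3·(cos φ, sin φ) = (1.0164, -3.9334)
cos θ_2 = (16.5051−4²−7²)/(2·4·7) = -0.8660; θ_2 = -149.9949° (elbow-down)
β = atan2(-3.9334,1.0164) = -75.5116°; ψ = atan2(-3.5005,-2.0619) = -120.4986°
θ_1 = β − ψ = 44.9870°
θ_3 = φ − θ_1 − θ_2 = -59.9921° (wrapped to (-180°,180°])

44.987 -149.995 -59.992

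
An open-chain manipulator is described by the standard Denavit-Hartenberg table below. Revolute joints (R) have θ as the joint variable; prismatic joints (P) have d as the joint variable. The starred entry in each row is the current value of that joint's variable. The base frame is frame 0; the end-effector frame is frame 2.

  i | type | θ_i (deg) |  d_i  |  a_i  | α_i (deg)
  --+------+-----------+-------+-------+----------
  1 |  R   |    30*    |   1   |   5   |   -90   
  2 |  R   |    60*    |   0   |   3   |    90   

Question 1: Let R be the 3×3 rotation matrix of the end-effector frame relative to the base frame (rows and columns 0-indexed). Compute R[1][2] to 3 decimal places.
End-effector z-axis (col 2 of R) = (0.7500,0.4330,0.5000)
R[1][2] = 0.4330

0.433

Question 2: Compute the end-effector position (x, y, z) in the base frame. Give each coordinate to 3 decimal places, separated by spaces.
5.629 3.250 -1.598

after link 1: o_1 = (4.3301, 2.5000, 1.0000)
after link 2: o_2 = (5.6292, 3.2500, -1.5981)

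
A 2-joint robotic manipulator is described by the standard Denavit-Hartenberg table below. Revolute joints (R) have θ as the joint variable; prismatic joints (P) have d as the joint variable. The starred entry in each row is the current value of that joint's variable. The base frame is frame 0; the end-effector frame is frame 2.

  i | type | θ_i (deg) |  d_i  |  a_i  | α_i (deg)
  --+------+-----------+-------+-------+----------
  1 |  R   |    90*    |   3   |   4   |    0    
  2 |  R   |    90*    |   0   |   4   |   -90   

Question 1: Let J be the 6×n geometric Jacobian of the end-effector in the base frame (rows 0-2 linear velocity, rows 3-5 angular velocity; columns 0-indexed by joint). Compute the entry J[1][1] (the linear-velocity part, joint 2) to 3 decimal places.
-4.000

axis z_1 = (0.0000,0.0000,1.0000); lever o_n−o_1 = (-4.0000,0.0000,0.0000)
cross product → J_v[:, 1] = (-0.0000,-4.0000,0.0000)
J_ω[:, 1] = z_1
entry J[1][1] = -4.0000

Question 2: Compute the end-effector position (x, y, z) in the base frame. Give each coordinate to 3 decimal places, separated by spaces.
after link 1: o_1 = (0.0000, 4.0000, 3.0000)
after link 2: o_2 = (-4.0000, 4.0000, 3.0000)

-4.000 4.000 3.000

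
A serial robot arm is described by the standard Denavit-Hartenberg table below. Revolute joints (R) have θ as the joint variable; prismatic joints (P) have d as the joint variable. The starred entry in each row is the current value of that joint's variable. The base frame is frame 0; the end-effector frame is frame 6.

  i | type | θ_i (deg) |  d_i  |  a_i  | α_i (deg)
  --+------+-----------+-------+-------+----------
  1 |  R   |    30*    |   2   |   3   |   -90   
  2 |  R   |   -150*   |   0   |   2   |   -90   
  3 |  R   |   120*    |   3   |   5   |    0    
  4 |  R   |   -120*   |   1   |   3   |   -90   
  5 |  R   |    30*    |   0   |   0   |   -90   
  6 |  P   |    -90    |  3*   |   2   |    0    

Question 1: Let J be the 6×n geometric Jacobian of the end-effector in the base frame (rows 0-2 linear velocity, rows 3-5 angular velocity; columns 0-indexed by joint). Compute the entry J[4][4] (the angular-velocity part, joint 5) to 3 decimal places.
-0.866

axis z_4 = (0.5000,-0.8660,0.0000); lever o_n−o_4 = (1.0000,-1.7321,-3.0000)
cross product → J_v[:, 4] = (2.5981,1.5000,-0.0000)
J_ω[:, 4] = z_4
entry J[4][4] = -0.8660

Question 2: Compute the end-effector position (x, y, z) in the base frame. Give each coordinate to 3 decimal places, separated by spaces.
after link 1: o_1 = (2.5981, 1.5000, 2.0000)
after link 2: o_2 = (1.0981, 0.6340, 3.0000)
after link 3: o_3 = (6.4372, -1.2835, 4.3481)
after link 4: o_4 = (4.6202, -2.3325, 6.7141)
after link 5: o_5 = (4.6202, -2.3325, 6.7141)
after link 6: o_6 = (5.6202, -4.0646, 3.7141)

5.620 -4.065 3.714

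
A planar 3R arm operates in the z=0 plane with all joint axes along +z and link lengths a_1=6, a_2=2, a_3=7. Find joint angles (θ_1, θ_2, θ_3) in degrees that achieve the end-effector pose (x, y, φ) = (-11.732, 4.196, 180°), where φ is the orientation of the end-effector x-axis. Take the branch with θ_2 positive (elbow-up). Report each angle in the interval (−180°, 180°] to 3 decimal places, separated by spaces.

wrist centre = target − a_3·(cos φ, sin φ) = (-4.7320, 4.1960)
cos θ_2 = (39.9982−6²−2²)/(2·6·2) = -0.0001; θ_2 = 90.0042° (elbow-up)
β = atan2(4.1960,-4.7320) = 138.4357°; ψ = atan2(2.0000,5.9999) = 18.4354°
θ_1 = β − ψ = 120.0003°
θ_3 = φ − θ_1 − θ_2 = -30.0045° (wrapped to (-180°,180°])

120.000 90.004 -30.005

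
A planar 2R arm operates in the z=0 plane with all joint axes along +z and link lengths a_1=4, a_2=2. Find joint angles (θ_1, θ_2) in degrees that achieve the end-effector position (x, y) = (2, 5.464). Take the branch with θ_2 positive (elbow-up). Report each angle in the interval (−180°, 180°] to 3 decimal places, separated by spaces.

59.997 30.008

cos θ_2 = (33.8553−4²−2²)/(2·4·2) = 0.8660; θ_2 = 30.0080° (elbow-up)
β = atan2(5.4640,2.0000) = 69.8957°; ψ = atan2(1.0002,5.7319) = 9.8987°
θ_1 = β − ψ = 59.9971°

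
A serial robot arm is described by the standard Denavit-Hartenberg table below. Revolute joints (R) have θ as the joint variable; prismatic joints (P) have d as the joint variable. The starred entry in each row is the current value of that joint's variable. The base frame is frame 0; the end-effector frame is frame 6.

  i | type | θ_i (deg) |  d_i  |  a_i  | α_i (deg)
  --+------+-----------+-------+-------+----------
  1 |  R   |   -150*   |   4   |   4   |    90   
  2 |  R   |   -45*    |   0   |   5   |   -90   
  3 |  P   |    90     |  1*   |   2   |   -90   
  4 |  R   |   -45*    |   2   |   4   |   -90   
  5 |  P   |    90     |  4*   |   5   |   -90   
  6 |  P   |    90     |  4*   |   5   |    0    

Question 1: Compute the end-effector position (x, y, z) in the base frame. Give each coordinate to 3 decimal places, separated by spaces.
-8.762 -6.552 -0.450

after link 1: o_1 = (-3.4641, -2.0000, 4.0000)
after link 2: o_2 = (-6.5260, -3.7678, 0.4645)
after link 3: o_3 = (-6.1383, -5.8534, 1.1716)
after link 4: o_4 = (-5.2314, -8.5958, 4.5858)
after link 5: o_5 = (-5.1470, -11.8130, -0.9497)
after link 6: o_6 = (-8.7620, -6.5517, -0.4497)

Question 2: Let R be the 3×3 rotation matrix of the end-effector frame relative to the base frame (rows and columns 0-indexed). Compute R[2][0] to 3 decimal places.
0.500

End-effector x-axis (col 0 of R) = (-0.7866,0.3624,0.5000)
R[2][0] = 0.5000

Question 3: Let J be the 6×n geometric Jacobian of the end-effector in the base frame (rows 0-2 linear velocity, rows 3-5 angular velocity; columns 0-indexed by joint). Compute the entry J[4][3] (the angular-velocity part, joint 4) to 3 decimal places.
axis z_3 = (0.6124,0.3536,0.7071); lever o_n−o_3 = (-2.6237,-0.6983,-1.6213)
cross product → J_v[:, 3] = (-0.0795,-0.8624,0.5000)
J_ω[:, 3] = z_3
entry J[4][3] = 0.3536

0.354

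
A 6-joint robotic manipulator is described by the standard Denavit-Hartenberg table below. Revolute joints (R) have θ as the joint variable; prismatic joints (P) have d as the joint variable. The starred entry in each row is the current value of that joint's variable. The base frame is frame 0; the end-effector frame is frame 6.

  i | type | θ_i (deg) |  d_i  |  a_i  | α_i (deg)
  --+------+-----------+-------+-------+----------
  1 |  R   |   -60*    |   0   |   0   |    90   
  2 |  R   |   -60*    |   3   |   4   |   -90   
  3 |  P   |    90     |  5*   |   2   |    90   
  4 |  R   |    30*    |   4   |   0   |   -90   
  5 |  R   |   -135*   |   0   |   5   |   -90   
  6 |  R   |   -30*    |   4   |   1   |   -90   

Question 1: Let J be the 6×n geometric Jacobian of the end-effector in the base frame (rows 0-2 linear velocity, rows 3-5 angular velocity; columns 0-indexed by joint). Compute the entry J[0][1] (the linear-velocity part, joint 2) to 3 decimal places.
5.292

axis z_1 = (-0.8660,-0.5000,0.0000); lever o_n−o_1 = (3.7388,-11.2612,-10.5832)
cross product → J_v[:, 1] = (5.2916,-9.1654,11.6219)
J_ω[:, 1] = z_1
entry J[0][1] = 5.2916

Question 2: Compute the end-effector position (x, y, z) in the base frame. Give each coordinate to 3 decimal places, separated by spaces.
after link 1: o_1 = (0.0000, 0.0000, 0.0000)
after link 2: o_2 = (-1.5981, -3.2321, -3.4641)
after link 3: o_3 = (2.2990, -5.9821, -0.9641)
after link 4: o_4 = (3.2990, -7.7141, -4.4282)
after link 5: o_5 = (0.7658, -9.4501, -8.3739)
after link 6: o_6 = (3.7388, -11.2612, -10.5832)

3.739 -11.261 -10.583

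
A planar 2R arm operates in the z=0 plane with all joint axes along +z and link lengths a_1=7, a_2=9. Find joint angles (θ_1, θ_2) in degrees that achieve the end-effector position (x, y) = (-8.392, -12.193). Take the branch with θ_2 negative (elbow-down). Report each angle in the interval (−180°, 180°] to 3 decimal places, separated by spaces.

cos θ_2 = (219.0949−7²−9²)/(2·7·9) = 0.7071; θ_2 = -45.0003° (elbow-down)
β = atan2(-12.1930,-8.3920) = -124.5382°; ψ = atan2(-6.3640,13.3639) = -25.4641°
θ_1 = β − ψ = -99.0741°

-99.074 -45.000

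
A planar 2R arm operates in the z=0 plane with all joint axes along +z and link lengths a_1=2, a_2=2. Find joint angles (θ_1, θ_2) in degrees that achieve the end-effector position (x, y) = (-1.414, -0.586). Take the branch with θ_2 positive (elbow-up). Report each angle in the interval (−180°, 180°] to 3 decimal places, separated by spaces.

135.009 135.004

cos θ_2 = (2.3428−2²−2²)/(2·2·2) = -0.7072; θ_2 = 135.0036° (elbow-up)
β = atan2(-0.5860,-1.4140) = -157.4896°; ψ = atan2(1.4141,0.5857) = 67.5018°
θ_1 = β − ψ = -224.9913°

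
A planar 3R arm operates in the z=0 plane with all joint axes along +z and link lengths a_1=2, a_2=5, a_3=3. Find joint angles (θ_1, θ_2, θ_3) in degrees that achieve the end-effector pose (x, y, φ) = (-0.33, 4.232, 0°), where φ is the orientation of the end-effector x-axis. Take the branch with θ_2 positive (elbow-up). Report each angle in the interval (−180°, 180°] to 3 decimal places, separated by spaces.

59.996 90.004 -150.000

wrist centre = target − a_3·(cos φ, sin φ) = (-3.3300, 4.2320)
cos θ_2 = (28.9987−2²−5²)/(2·2·5) = -0.0001; θ_2 = 90.0037° (elbow-up)
β = atan2(4.2320,-3.3300) = 128.1979°; ψ = atan2(5.0000,1.9997) = 68.2017°
θ_1 = β − ψ = 59.9961°
θ_3 = φ − θ_1 − θ_2 = -149.9998° (wrapped to (-180°,180°])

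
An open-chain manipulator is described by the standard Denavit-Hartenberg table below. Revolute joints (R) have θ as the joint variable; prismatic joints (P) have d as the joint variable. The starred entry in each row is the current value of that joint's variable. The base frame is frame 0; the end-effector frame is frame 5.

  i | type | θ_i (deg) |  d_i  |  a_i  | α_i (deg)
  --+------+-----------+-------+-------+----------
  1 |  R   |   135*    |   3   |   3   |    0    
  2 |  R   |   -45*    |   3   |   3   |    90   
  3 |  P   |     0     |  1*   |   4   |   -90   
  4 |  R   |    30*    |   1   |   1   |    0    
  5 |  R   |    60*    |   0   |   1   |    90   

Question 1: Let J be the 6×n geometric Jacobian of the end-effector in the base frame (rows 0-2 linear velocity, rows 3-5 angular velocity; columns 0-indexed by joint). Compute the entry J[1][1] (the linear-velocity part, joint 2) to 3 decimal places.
-0.500

axis z_1 = (0.0000,0.0000,1.0000); lever o_n−o_1 = (-0.5000,7.8660,4.0000)
cross product → J_v[:, 1] = (-7.8660,-0.5000,0.0000)
J_ω[:, 1] = z_1
entry J[1][1] = -0.5000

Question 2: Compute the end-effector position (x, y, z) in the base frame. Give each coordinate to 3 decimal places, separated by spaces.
-2.621 9.987 7.000

after link 1: o_1 = (-2.1213, 2.1213, 3.0000)
after link 2: o_2 = (-2.1213, 5.1213, 6.0000)
after link 3: o_3 = (-1.1213, 9.1213, 6.0000)
after link 4: o_4 = (-1.6213, 9.9873, 7.0000)
after link 5: o_5 = (-2.6213, 9.9873, 7.0000)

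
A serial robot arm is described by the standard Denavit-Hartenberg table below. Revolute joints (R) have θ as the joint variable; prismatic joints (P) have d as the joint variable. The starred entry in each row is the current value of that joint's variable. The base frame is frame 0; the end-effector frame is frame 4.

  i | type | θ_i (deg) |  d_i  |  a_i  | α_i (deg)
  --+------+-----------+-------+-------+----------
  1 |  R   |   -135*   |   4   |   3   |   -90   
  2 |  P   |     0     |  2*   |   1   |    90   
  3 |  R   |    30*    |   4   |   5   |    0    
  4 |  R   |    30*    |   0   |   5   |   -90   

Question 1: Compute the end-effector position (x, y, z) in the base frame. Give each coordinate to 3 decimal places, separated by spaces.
after link 1: o_1 = (-2.1213, -2.1213, 4.0000)
after link 2: o_2 = (-1.4142, -4.2426, 4.0000)
after link 3: o_3 = (-2.7083, -9.0723, 8.0000)
after link 4: o_4 = (-1.4142, -13.9019, 8.0000)

-1.414 -13.902 8.000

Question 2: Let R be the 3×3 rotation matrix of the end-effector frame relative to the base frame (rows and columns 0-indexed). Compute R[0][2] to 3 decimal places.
End-effector z-axis (col 2 of R) = (0.9659,0.2588,0.0000)
R[0][2] = 0.9659

0.966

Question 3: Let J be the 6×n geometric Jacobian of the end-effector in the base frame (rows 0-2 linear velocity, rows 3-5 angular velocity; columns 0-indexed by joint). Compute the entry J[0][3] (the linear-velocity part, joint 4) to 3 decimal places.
axis z_3 = (0.0000,0.0000,1.0000); lever o_n−o_3 = (1.2941,-4.8296,0.0000)
cross product → J_v[:, 3] = (4.8296,1.2941,-0.0000)
J_ω[:, 3] = z_3
entry J[0][3] = 4.8296

4.830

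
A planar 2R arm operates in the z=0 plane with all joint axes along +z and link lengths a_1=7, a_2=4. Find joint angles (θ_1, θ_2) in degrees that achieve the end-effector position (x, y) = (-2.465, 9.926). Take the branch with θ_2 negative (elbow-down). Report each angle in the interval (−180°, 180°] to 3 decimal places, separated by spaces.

119.999 -44.995

cos θ_2 = (104.6017−7²−4²)/(2·7·4) = 0.7072; θ_2 = -44.9946° (elbow-down)
β = atan2(9.9260,-2.4650) = 103.9466°; ψ = atan2(-2.8282,9.8287) = -16.0529°
θ_1 = β − ψ = 119.9995°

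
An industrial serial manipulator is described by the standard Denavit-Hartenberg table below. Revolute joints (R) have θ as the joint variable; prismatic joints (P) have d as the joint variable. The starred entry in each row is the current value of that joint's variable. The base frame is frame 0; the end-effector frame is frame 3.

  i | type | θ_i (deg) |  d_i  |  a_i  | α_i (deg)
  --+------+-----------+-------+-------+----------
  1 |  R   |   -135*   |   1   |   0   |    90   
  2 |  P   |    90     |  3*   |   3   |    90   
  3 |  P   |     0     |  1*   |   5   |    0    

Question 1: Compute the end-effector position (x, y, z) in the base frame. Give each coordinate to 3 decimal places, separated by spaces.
-2.828 1.414 9.000

after link 1: o_1 = (0.0000, 0.0000, 1.0000)
after link 2: o_2 = (-2.1213, 2.1213, 4.0000)
after link 3: o_3 = (-2.8284, 1.4142, 9.0000)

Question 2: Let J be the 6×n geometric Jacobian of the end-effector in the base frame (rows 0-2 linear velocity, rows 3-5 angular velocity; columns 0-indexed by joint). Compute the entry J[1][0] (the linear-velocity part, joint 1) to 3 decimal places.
-2.828

axis z_0 = ẑ; lever o_n−o_0 = (-2.8284,1.4142,9.0000)
cross product → J_v[:, 0] = (-1.4142,-2.8284,0.0000)
J_ω[:, 0] = z_0
entry J[1][0] = -2.8284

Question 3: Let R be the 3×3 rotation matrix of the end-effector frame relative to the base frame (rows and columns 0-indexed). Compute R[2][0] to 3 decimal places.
End-effector x-axis (col 0 of R) = (0.0000,-0.0000,1.0000)
R[2][0] = 1.0000

1.000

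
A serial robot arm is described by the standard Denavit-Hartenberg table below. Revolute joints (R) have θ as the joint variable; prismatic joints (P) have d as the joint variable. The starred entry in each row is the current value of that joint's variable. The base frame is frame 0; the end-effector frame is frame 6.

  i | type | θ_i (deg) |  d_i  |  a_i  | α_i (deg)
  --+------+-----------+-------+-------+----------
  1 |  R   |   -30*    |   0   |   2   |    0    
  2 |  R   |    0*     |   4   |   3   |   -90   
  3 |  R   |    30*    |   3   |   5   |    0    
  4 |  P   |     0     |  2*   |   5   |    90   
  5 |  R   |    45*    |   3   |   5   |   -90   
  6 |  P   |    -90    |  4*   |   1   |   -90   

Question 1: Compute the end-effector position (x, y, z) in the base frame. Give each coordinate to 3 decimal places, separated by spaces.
after link 1: o_1 = (1.7321, -1.0000, 0.0000)
after link 2: o_2 = (4.3301, -2.5000, 4.0000)
after link 3: o_3 = (9.5801, -2.0670, 1.5000)
after link 4: o_4 = (14.3301, -2.5000, -1.0000)
after link 5: o_5 = (20.0486, -1.7191, -0.1697)
after link 6: o_6 = (19.7745, 1.7052, 2.1105)

19.774 1.705 2.111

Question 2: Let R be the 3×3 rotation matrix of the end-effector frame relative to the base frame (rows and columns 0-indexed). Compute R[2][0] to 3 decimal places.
End-effector x-axis (col 0 of R) = (0.4330,-0.2500,0.8660)
R[2][0] = 0.8660

0.866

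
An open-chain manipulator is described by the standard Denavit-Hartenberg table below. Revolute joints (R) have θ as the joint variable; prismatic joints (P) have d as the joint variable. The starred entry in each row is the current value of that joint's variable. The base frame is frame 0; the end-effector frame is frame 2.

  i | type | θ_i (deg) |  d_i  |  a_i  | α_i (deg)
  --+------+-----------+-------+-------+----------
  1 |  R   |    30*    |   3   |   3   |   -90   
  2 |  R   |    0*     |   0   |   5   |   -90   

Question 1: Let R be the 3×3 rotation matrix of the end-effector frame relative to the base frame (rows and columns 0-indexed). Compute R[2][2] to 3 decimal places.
End-effector z-axis (col 2 of R) = (-0.0000,0.0000,-1.0000)
R[2][2] = -1.0000

-1.000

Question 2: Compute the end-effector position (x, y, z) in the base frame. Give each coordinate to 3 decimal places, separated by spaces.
6.928 4.000 3.000

after link 1: o_1 = (2.5981, 1.5000, 3.0000)
after link 2: o_2 = (6.9282, 4.0000, 3.0000)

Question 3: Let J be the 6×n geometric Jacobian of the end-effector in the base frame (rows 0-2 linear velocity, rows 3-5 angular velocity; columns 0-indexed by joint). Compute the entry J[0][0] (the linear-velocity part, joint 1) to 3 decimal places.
-4.000

axis z_0 = ẑ; lever o_n−o_0 = (6.9282,4.0000,3.0000)
cross product → J_v[:, 0] = (-4.0000,6.9282,0.0000)
J_ω[:, 0] = z_0
entry J[0][0] = -4.0000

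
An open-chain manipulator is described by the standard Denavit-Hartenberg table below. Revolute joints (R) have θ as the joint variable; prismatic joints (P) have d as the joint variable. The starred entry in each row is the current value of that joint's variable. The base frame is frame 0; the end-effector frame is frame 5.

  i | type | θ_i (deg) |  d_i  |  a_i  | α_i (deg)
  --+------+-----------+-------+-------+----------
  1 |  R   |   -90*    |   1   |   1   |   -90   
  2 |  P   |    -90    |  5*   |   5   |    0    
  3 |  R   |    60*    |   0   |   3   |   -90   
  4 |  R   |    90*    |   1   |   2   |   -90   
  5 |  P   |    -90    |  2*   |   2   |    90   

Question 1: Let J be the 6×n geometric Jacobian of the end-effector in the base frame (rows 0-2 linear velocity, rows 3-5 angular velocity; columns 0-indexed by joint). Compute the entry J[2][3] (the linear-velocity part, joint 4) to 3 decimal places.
axis z_3 = (0.0000,-0.5000,-0.8660); lever o_n−o_3 = (-2.0000,0.2321,-3.5981)
cross product → J_v[:, 3] = (2.0000,1.7321,-1.0000)
J_ω[:, 3] = z_3
entry J[2][3] = -1.0000

-1.000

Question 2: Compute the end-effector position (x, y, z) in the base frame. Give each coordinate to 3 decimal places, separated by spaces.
3.000 -3.366 3.902

after link 1: o_1 = (0.0000, -1.0000, 1.0000)
after link 2: o_2 = (5.0000, -1.0000, 6.0000)
after link 3: o_3 = (5.0000, -3.5981, 7.5000)
after link 4: o_4 = (3.0000, -4.0981, 6.6340)
after link 5: o_5 = (3.0000, -3.3660, 3.9019)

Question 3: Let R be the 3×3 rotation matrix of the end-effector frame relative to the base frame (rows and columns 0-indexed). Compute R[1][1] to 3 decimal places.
End-effector y-axis (col 1 of R) = (-0.0000,0.8660,-0.5000)
R[1][1] = 0.8660

0.866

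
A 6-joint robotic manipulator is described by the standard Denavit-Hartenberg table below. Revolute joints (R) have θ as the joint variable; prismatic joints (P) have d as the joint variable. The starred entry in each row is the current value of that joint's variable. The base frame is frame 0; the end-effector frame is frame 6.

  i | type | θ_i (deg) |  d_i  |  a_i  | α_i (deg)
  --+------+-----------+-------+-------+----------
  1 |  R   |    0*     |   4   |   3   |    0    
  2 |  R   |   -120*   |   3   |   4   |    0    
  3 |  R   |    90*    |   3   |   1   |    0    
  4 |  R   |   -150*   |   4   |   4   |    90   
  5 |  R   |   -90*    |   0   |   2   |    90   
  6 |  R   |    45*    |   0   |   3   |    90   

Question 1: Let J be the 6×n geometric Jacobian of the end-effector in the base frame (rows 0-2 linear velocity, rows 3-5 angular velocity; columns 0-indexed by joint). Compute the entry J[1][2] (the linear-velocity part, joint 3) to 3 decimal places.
axis z_2 = (0.0000,0.0000,1.0000); lever o_n−o_2 = (-3.1340,1.6213,2.8787)
cross product → J_v[:, 2] = (-1.6213,-3.1340,0.0000)
J_ω[:, 2] = z_2
entry J[1][2] = -3.1340

-3.134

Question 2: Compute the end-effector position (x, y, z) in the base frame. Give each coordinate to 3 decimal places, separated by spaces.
-2.134 -1.843 9.879

after link 1: o_1 = (3.0000, 0.0000, 4.0000)
after link 2: o_2 = (1.0000, -3.4641, 7.0000)
after link 3: o_3 = (1.8660, -3.9641, 10.0000)
after link 4: o_4 = (-2.1340, -3.9641, 14.0000)
after link 5: o_5 = (-2.1340, -3.9641, 12.0000)
after link 6: o_6 = (-2.1340, -1.8428, 9.8787)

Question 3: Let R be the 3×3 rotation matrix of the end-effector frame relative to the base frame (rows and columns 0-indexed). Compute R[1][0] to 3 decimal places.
End-effector x-axis (col 0 of R) = (-0.0000,0.7071,-0.7071)
R[1][0] = 0.7071

0.707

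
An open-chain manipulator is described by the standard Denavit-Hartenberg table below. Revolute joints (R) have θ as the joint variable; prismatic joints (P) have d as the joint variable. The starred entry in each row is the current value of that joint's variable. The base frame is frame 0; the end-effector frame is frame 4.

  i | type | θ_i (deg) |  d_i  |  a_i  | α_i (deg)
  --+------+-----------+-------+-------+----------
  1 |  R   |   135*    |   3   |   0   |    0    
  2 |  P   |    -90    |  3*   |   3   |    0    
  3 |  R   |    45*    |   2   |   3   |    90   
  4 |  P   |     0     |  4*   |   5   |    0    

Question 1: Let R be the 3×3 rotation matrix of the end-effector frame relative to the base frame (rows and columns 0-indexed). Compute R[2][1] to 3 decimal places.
End-effector y-axis (col 1 of R) = (-0.0000,0.0000,1.0000)
R[2][1] = 1.0000

1.000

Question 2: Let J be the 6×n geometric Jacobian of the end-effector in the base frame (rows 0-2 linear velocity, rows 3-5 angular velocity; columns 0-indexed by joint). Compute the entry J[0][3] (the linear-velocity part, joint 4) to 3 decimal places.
prismatic axis z_3 = (1.0000,-0.0000,0.0000)
J_v[:, 3] = z_3; J_ω[:, 3] = (0,0,0)
entry J[0][3] = 1.0000

1.000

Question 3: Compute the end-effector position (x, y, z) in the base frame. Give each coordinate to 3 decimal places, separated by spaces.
after link 1: o_1 = (0.0000, 0.0000, 3.0000)
after link 2: o_2 = (2.1213, 2.1213, 6.0000)
after link 3: o_3 = (2.1213, 5.1213, 8.0000)
after link 4: o_4 = (6.1213, 10.1213, 8.0000)

6.121 10.121 8.000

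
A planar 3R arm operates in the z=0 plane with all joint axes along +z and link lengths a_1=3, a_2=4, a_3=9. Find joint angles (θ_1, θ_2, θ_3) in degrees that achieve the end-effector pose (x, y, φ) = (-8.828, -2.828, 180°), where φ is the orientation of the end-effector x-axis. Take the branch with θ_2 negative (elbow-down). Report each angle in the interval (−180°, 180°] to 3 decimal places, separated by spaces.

wrist centre = target − a_3·(cos φ, sin φ) = (0.1720, -2.8280)
cos θ_2 = (8.0272−3²−4²)/(2·3·4) = -0.7072; θ_2 = -135.0077° (elbow-down)
β = atan2(-2.8280,0.1720) = -86.5195°; ψ = atan2(-2.8280,0.1712) = -86.5359°
θ_1 = β − ψ = 0.0163°
θ_3 = φ − θ_1 − θ_2 = -45.0087° (wrapped to (-180°,180°])

0.016 -135.008 -45.009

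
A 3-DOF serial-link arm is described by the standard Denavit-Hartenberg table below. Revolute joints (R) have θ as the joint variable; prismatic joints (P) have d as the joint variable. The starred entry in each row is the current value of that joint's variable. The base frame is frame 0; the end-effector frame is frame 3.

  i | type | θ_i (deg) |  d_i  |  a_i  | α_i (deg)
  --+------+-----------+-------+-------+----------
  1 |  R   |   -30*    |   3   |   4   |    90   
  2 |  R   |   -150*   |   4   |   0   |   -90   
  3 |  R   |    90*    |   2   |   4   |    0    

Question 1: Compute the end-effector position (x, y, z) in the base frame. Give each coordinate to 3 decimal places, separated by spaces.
4.330 -2.500 1.268

after link 1: o_1 = (3.4641, -2.0000, 3.0000)
after link 2: o_2 = (1.4641, -5.4641, 3.0000)
after link 3: o_3 = (4.3301, -2.5000, 1.2679)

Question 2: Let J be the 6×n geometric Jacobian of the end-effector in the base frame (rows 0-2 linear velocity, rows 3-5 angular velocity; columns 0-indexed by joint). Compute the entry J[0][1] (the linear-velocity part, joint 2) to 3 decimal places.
axis z_1 = (-0.5000,-0.8660,0.0000); lever o_n−o_1 = (0.8660,-0.5000,-1.7321)
cross product → J_v[:, 1] = (1.5000,-0.8660,1.0000)
J_ω[:, 1] = z_1
entry J[0][1] = 1.5000

1.500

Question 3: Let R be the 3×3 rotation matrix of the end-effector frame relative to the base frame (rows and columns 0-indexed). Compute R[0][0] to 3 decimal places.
0.500

End-effector x-axis (col 0 of R) = (0.5000,0.8660,-0.0000)
R[0][0] = 0.5000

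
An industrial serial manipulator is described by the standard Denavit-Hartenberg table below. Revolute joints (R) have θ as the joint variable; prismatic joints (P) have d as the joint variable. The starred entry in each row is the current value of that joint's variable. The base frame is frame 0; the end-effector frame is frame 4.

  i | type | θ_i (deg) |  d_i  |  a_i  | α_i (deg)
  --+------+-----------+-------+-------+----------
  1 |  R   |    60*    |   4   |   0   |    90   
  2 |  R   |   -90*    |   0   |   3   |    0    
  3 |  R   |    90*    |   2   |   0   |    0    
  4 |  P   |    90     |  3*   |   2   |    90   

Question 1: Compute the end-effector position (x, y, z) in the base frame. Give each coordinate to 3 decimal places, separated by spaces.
after link 1: o_1 = (0.0000, 0.0000, 4.0000)
after link 2: o_2 = (0.0000, 0.0000, 1.0000)
after link 3: o_3 = (1.7321, -1.0000, 1.0000)
after link 4: o_4 = (4.3301, -2.5000, 3.0000)

4.330 -2.500 3.000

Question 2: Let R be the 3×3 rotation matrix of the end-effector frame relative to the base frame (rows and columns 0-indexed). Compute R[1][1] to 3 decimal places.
-0.500

End-effector y-axis (col 1 of R) = (0.8660,-0.5000,0.0000)
R[1][1] = -0.5000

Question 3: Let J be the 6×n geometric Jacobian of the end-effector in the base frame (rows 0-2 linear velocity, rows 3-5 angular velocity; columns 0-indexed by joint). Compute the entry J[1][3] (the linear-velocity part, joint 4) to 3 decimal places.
prismatic axis z_3 = (0.8660,-0.5000,0.0000)
J_v[:, 3] = z_3; J_ω[:, 3] = (0,0,0)
entry J[1][3] = -0.5000

-0.500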